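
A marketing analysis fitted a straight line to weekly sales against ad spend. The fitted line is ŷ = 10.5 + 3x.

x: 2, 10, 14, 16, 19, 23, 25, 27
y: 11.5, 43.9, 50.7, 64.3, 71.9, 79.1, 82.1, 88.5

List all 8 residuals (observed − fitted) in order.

-5, 3.4, -1.8, 5.8, 4.4, -0.4, -3.4, -3

x=2: ŷ = 10.5 + 3·2 = 16.5; r = 11.5 − 16.5 = -5
x=10: ŷ = 10.5 + 3·10 = 40.5; r = 43.9 − 40.5 = 3.4
x=14: ŷ = 10.5 + 3·14 = 52.5; r = 50.7 − 52.5 = -1.8
x=16: ŷ = 10.5 + 3·16 = 58.5; r = 64.3 − 58.5 = 5.8
x=19: ŷ = 10.5 + 3·19 = 67.5; r = 71.9 − 67.5 = 4.4
x=23: ŷ = 10.5 + 3·23 = 79.5; r = 79.1 − 79.5 = -0.4
x=25: ŷ = 10.5 + 3·25 = 85.5; r = 82.1 − 85.5 = -3.4
x=27: ŷ = 10.5 + 3·27 = 91.5; r = 88.5 − 91.5 = -3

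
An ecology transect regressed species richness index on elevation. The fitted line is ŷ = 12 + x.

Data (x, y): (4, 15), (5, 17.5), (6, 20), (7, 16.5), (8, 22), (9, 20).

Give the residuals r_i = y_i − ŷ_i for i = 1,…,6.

x=4: ŷ = 12 + 4 = 16; r = 15 − 16 = -1
x=5: ŷ = 12 + 5 = 17; r = 17.5 − 17 = 0.5
x=6: ŷ = 12 + 6 = 18; r = 20 − 18 = 2
x=7: ŷ = 12 + 7 = 19; r = 16.5 − 19 = -2.5
x=8: ŷ = 12 + 8 = 20; r = 22 − 20 = 2
x=9: ŷ = 12 + 9 = 21; r = 20 − 21 = -1

-1, 0.5, 2, -2.5, 2, -1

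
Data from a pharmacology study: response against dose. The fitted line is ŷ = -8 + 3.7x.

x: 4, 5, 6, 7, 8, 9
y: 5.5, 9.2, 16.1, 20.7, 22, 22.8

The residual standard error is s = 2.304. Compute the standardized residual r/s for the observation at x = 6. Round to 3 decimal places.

ŷ = -8 + 3.7·6 = 14.2
r = 16.1 − 14.2 = 1.9
r/s = 1.9 / 2.304 = 0.825

0.825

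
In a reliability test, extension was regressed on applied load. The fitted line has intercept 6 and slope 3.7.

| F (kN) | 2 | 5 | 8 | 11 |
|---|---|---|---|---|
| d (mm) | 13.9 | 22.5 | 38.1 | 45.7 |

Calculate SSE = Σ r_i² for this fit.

F=2: ŷ = 6 + 3.7·2 = 13.4; r = 13.9 − 13.4 = 0.5
F=5: ŷ = 6 + 3.7·5 = 24.5; r = 22.5 − 24.5 = -2
F=8: ŷ = 6 + 3.7·8 = 35.6; r = 38.1 − 35.6 = 2.5
F=11: ŷ = 6 + 3.7·11 = 46.7; r = 45.7 − 46.7 = -1
SSE = 0.25 + 4 + 6.25 + 1 = 11.5

SSE = 11.5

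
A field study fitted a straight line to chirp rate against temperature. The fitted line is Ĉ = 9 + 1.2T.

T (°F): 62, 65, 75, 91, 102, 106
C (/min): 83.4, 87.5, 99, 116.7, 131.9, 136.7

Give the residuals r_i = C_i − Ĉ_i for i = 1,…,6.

0, 0.5, 0, -1.5, 0.5, 0.5

T=62: Ĉ = 9 + 1.2·62 = 83.4; r = 83.4 − 83.4 = 0
T=65: Ĉ = 9 + 1.2·65 = 87; r = 87.5 − 87 = 0.5
T=75: Ĉ = 9 + 1.2·75 = 99; r = 99 − 99 = 0
T=91: Ĉ = 9 + 1.2·91 = 118.2; r = 116.7 − 118.2 = -1.5
T=102: Ĉ = 9 + 1.2·102 = 131.4; r = 131.9 − 131.4 = 0.5
T=106: Ĉ = 9 + 1.2·106 = 136.2; r = 136.7 − 136.2 = 0.5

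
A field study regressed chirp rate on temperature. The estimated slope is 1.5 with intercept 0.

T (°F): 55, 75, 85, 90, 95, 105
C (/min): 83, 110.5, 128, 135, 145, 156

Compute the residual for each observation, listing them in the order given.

T=55: Ĉ = 1.5·55 = 82.5; r = 83 − 82.5 = 0.5
T=75: Ĉ = 1.5·75 = 112.5; r = 110.5 − 112.5 = -2
T=85: Ĉ = 1.5·85 = 127.5; r = 128 − 127.5 = 0.5
T=90: Ĉ = 1.5·90 = 135; r = 135 − 135 = 0
T=95: Ĉ = 1.5·95 = 142.5; r = 145 − 142.5 = 2.5
T=105: Ĉ = 1.5·105 = 157.5; r = 156 − 157.5 = -1.5

0.5, -2, 0.5, 0, 2.5, -1.5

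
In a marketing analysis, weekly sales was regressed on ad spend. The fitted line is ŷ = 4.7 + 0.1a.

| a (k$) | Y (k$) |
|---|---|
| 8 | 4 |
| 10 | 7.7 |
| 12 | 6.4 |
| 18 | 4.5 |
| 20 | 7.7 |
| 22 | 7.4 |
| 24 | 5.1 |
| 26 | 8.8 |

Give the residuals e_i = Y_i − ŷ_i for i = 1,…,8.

-1.5, 2, 0.5, -2, 1, 0.5, -2, 1.5

a=8: ŷ = 4.7 + 0.1·8 = 5.5; e = 4 − 5.5 = -1.5
a=10: ŷ = 4.7 + 0.1·10 = 5.7; e = 7.7 − 5.7 = 2
a=12: ŷ = 4.7 + 0.1·12 = 5.9; e = 6.4 − 5.9 = 0.5
a=18: ŷ = 4.7 + 0.1·18 = 6.5; e = 4.5 − 6.5 = -2
a=20: ŷ = 4.7 + 0.1·20 = 6.7; e = 7.7 − 6.7 = 1
a=22: ŷ = 4.7 + 0.1·22 = 6.9; e = 7.4 − 6.9 = 0.5
a=24: ŷ = 4.7 + 0.1·24 = 7.1; e = 5.1 − 7.1 = -2
a=26: ŷ = 4.7 + 0.1·26 = 7.3; e = 8.8 − 7.3 = 1.5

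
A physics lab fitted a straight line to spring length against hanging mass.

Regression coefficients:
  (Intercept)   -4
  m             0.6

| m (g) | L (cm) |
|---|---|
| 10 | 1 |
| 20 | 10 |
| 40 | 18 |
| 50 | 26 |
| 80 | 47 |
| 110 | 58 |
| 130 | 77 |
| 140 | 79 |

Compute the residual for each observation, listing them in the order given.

m=10: L̂ = -4 + 0.6·10 = 2; r = 1 − 2 = -1
m=20: L̂ = -4 + 0.6·20 = 8; r = 10 − 8 = 2
m=40: L̂ = -4 + 0.6·40 = 20; r = 18 − 20 = -2
m=50: L̂ = -4 + 0.6·50 = 26; r = 26 − 26 = 0
m=80: L̂ = -4 + 0.6·80 = 44; r = 47 − 44 = 3
m=110: L̂ = -4 + 0.6·110 = 62; r = 58 − 62 = -4
m=130: L̂ = -4 + 0.6·130 = 74; r = 77 − 74 = 3
m=140: L̂ = -4 + 0.6·140 = 80; r = 79 − 80 = -1

-1, 2, -2, 0, 3, -4, 3, -1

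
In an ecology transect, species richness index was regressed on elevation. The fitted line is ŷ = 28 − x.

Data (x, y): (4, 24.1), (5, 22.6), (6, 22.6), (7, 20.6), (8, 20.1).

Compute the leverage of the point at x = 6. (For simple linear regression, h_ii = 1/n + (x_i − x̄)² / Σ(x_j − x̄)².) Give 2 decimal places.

x̄ = (4 + 5 + 6 + 7 + 8)/5 = 6
Σ(x − x̄)² = 4 + 1 + 0 + 1 + 4 = 10
h = 1/5 + (0)²/10 = 0.2 + 0 = 0.20

h = 0.20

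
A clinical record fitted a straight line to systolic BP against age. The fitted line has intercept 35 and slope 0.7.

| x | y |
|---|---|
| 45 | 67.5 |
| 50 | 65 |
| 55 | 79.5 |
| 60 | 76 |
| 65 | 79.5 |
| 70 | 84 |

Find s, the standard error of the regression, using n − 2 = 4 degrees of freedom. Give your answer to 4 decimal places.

s = 4.0000

x=45: ŷ = 35 + 0.7·45 = 66.5; e = 67.5 − 66.5 = 1
x=50: ŷ = 35 + 0.7·50 = 70; e = 65 − 70 = -5
x=55: ŷ = 35 + 0.7·55 = 73.5; e = 79.5 − 73.5 = 6
x=60: ŷ = 35 + 0.7·60 = 77; e = 76 − 77 = -1
x=65: ŷ = 35 + 0.7·65 = 80.5; e = 79.5 − 80.5 = -1
x=70: ŷ = 35 + 0.7·70 = 84; e = 84 − 84 = 0
SSE = 1 + 25 + 36 + 1 + 1 + 0 = 64
s = √(64/4) = √16 ≈ 4.0000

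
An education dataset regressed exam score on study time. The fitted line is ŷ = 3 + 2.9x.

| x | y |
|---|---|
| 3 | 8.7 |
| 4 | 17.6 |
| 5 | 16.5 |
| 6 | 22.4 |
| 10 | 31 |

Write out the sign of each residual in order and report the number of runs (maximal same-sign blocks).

x=3: ŷ = 3 + 2.9·3 = 11.7; r = 8.7 − 11.7 = -3
x=4: ŷ = 3 + 2.9·4 = 14.6; r = 17.6 − 14.6 = 3
x=5: ŷ = 3 + 2.9·5 = 17.5; r = 16.5 − 17.5 = -1
x=6: ŷ = 3 + 2.9·6 = 20.4; r = 22.4 − 20.4 = 2
x=10: ŷ = 3 + 2.9·10 = 32; r = 31 − 32 = -1
Signs: − + − + −
Runs: −×1, +×1, −×1, +×1, −×1 → 5

5 runs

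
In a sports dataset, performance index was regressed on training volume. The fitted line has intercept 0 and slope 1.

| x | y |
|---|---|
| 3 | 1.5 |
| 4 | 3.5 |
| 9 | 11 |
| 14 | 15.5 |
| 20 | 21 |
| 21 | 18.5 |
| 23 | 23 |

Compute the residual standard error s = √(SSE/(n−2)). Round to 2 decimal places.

x=3: ŷ = 3 = 3; r = 1.5 − 3 = -1.5
x=4: ŷ = 4 = 4; r = 3.5 − 4 = -0.5
x=9: ŷ = 9 = 9; r = 11 − 9 = 2
x=14: ŷ = 14 = 14; r = 15.5 − 14 = 1.5
x=20: ŷ = 20 = 20; r = 21 − 20 = 1
x=21: ŷ = 21 = 21; r = 18.5 − 21 = -2.5
x=23: ŷ = 23 = 23; r = 23 − 23 = 0
SSE = 2.25 + 0.25 + 4 + 2.25 + 1 + 6.25 + 0 = 16
s = √(16/5) = √3.2 ≈ 1.79

s = 1.79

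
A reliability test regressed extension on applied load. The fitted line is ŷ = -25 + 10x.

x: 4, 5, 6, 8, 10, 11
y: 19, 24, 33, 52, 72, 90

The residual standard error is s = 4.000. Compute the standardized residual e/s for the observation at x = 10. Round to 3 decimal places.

ŷ = -25 + 10·10 = 75
e = 72 − 75 = -3
e/s = -3 / 4.000 = -0.750

-0.750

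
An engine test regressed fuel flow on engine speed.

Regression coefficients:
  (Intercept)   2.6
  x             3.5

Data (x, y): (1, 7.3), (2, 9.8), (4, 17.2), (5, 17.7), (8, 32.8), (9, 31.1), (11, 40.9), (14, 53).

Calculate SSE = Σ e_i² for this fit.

x=1: ŷ = 2.6 + 3.5·1 = 6.1; e = 7.3 − 6.1 = 1.2
x=2: ŷ = 2.6 + 3.5·2 = 9.6; e = 9.8 − 9.6 = 0.2
x=4: ŷ = 2.6 + 3.5·4 = 16.6; e = 17.2 − 16.6 = 0.6
x=5: ŷ = 2.6 + 3.5·5 = 20.1; e = 17.7 − 20.1 = -2.4
x=8: ŷ = 2.6 + 3.5·8 = 30.6; e = 32.8 − 30.6 = 2.2
x=9: ŷ = 2.6 + 3.5·9 = 34.1; e = 31.1 − 34.1 = -3
x=11: ŷ = 2.6 + 3.5·11 = 41.1; e = 40.9 − 41.1 = -0.2
x=14: ŷ = 2.6 + 3.5·14 = 51.6; e = 53 − 51.6 = 1.4
SSE = 1.44 + 0.04 + 0.36 + 5.76 + 4.84 + 9 + 0.04 + 1.96 = 23.44

SSE = 23.44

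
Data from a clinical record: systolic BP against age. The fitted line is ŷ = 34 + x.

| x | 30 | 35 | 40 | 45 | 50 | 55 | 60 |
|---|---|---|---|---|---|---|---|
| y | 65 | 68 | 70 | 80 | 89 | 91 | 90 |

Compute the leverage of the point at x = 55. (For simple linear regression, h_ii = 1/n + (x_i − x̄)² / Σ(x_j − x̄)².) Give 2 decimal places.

x̄ = (30 + 35 + 40 + 45 + 50 + 55 + 60)/7 = 45
Σ(x − x̄)² = 225 + 100 + 25 + 0 + 25 + 100 + 225 = 700
h = 1/7 + (10)²/700 = 0.142857 + 0.142857 = 0.29

h = 0.29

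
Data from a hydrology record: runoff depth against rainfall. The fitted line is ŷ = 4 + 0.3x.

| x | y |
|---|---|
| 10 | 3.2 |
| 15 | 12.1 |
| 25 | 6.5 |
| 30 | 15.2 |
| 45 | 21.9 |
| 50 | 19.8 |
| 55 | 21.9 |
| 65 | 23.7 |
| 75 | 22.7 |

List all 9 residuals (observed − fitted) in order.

-3.8, 3.6, -5, 2.2, 4.4, 0.8, 1.4, 0.2, -3.8

x=10: ŷ = 4 + 0.3·10 = 7; r = 3.2 − 7 = -3.8
x=15: ŷ = 4 + 0.3·15 = 8.5; r = 12.1 − 8.5 = 3.6
x=25: ŷ = 4 + 0.3·25 = 11.5; r = 6.5 − 11.5 = -5
x=30: ŷ = 4 + 0.3·30 = 13; r = 15.2 − 13 = 2.2
x=45: ŷ = 4 + 0.3·45 = 17.5; r = 21.9 − 17.5 = 4.4
x=50: ŷ = 4 + 0.3·50 = 19; r = 19.8 − 19 = 0.8
x=55: ŷ = 4 + 0.3·55 = 20.5; r = 21.9 − 20.5 = 1.4
x=65: ŷ = 4 + 0.3·65 = 23.5; r = 23.7 − 23.5 = 0.2
x=75: ŷ = 4 + 0.3·75 = 26.5; r = 22.7 − 26.5 = -3.8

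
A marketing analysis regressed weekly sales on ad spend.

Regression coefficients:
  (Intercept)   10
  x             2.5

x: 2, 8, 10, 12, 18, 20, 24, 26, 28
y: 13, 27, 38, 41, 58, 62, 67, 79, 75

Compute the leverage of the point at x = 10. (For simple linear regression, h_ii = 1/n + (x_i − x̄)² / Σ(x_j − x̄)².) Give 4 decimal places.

h = 0.1762

x̄ = (2 + 8 + 10 + 12 + 18 + 20 + 24 + 26 + 28)/9 = 16.4444
Σ(x − x̄)² = 208.642 + 71.3086 + 41.5309 + 19.7531 + 2.41975 + 12.642 + 57.0864 + 91.3086 + 133.531 = 638.222
h = 1/9 + (-6.44444)²/638.222 = 0.111111 + 0.0650727 = 0.1762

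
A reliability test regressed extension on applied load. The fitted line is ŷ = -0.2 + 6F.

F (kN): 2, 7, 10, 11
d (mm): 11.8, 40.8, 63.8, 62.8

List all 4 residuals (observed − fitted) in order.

F=2: ŷ = -0.2 + 6·2 = 11.8; e = 11.8 − 11.8 = 0
F=7: ŷ = -0.2 + 6·7 = 41.8; e = 40.8 − 41.8 = -1
F=10: ŷ = -0.2 + 6·10 = 59.8; e = 63.8 − 59.8 = 4
F=11: ŷ = -0.2 + 6·11 = 65.8; e = 62.8 − 65.8 = -3

0, -1, 4, -3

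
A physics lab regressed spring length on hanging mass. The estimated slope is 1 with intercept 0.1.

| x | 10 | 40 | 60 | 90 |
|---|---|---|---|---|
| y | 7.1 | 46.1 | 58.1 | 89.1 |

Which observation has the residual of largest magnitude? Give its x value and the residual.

x = 40, r = 6

x=10: ŷ = 0.1 + 10 = 10.1; r = 7.1 − 10.1 = -3
x=40: ŷ = 0.1 + 40 = 40.1; r = 46.1 − 40.1 = 6
x=60: ŷ = 0.1 + 60 = 60.1; r = 58.1 − 60.1 = -2
x=90: ŷ = 0.1 + 90 = 90.1; r = 89.1 − 90.1 = -1
Largest |r| is 6 at x = 40, residual 6.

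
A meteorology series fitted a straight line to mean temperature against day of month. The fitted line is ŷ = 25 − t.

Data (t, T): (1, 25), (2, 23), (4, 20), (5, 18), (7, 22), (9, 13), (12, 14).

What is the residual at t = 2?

e = 0

ŷ = 25 − 2 = 23
e = 23 − 23 = 0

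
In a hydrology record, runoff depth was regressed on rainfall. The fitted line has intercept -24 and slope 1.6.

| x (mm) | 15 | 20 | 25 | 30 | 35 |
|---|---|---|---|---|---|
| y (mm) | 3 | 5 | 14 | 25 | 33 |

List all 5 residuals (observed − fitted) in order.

x=15: ŷ = -24 + 1.6·15 = 0; r = 3 − 0 = 3
x=20: ŷ = -24 + 1.6·20 = 8; r = 5 − 8 = -3
x=25: ŷ = -24 + 1.6·25 = 16; r = 14 − 16 = -2
x=30: ŷ = -24 + 1.6·30 = 24; r = 25 − 24 = 1
x=35: ŷ = -24 + 1.6·35 = 32; r = 33 − 32 = 1

3, -3, -2, 1, 1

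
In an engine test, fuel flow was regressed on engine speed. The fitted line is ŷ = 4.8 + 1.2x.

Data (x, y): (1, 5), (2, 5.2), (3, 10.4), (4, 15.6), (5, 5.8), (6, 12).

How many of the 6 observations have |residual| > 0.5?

x=1: ŷ = 4.8 + 1.2·1 = 6; e = 5 − 6 = -1
x=2: ŷ = 4.8 + 1.2·2 = 7.2; e = 5.2 − 7.2 = -2
x=3: ŷ = 4.8 + 1.2·3 = 8.4; e = 10.4 − 8.4 = 2
x=4: ŷ = 4.8 + 1.2·4 = 9.6; e = 15.6 − 9.6 = 6
x=5: ŷ = 4.8 + 1.2·5 = 10.8; e = 5.8 − 10.8 = -5
x=6: ŷ = 4.8 + 1.2·6 = 12; e = 12 − 12 = 0
|e| > 0.5: x=1 (|e|=1), x=2 (|e|=2), x=3 (|e|=2), x=4 (|e|=6), x=5 (|e|=5) → 5

5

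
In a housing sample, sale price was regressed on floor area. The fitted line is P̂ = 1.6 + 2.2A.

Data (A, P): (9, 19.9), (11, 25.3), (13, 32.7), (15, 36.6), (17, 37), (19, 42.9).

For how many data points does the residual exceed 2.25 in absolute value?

1

A=9: P̂ = 1.6 + 2.2·9 = 21.4; e = 19.9 − 21.4 = -1.5
A=11: P̂ = 1.6 + 2.2·11 = 25.8; e = 25.3 − 25.8 = -0.5
A=13: P̂ = 1.6 + 2.2·13 = 30.2; e = 32.7 − 30.2 = 2.5
A=15: P̂ = 1.6 + 2.2·15 = 34.6; e = 36.6 − 34.6 = 2
A=17: P̂ = 1.6 + 2.2·17 = 39; e = 37 − 39 = -2
A=19: P̂ = 1.6 + 2.2·19 = 43.4; e = 42.9 − 43.4 = -0.5
|e| > 2.25: A=13 (|e|=2.5) → 1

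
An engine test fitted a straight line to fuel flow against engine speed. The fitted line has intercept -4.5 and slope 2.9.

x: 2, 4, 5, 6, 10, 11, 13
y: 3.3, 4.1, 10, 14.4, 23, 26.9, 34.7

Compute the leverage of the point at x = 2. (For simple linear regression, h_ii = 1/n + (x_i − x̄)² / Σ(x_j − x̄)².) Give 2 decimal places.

h = 0.42

x̄ = (2 + 4 + 5 + 6 + 10 + 11 + 13)/7 = 7.28571
Σ(x − x̄)² = 27.9388 + 10.7959 + 5.22449 + 1.65306 + 7.36735 + 13.7959 + 32.6531 = 99.4286
h = 1/7 + (-5.28571)²/99.4286 = 0.142857 + 0.280993 = 0.42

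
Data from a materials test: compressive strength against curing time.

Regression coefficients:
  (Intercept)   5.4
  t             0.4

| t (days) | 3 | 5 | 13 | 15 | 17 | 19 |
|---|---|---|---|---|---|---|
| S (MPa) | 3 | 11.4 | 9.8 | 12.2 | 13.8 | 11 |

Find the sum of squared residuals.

t=3: Ŝ = 5.4 + 0.4·3 = 6.6; r = 3 − 6.6 = -3.6
t=5: Ŝ = 5.4 + 0.4·5 = 7.4; r = 11.4 − 7.4 = 4
t=13: Ŝ = 5.4 + 0.4·13 = 10.6; r = 9.8 − 10.6 = -0.8
t=15: Ŝ = 5.4 + 0.4·15 = 11.4; r = 12.2 − 11.4 = 0.8
t=17: Ŝ = 5.4 + 0.4·17 = 12.2; r = 13.8 − 12.2 = 1.6
t=19: Ŝ = 5.4 + 0.4·19 = 13; r = 11 − 13 = -2
SSE = 12.96 + 16 + 0.64 + 0.64 + 2.56 + 4 = 36.8

SSE = 36.8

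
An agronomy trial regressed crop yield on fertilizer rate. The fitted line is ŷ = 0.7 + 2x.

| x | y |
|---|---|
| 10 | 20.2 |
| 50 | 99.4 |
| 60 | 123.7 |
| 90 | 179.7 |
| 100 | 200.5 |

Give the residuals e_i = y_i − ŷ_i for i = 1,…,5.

x=10: ŷ = 0.7 + 2·10 = 20.7; e = 20.2 − 20.7 = -0.5
x=50: ŷ = 0.7 + 2·50 = 100.7; e = 99.4 − 100.7 = -1.3
x=60: ŷ = 0.7 + 2·60 = 120.7; e = 123.7 − 120.7 = 3
x=90: ŷ = 0.7 + 2·90 = 180.7; e = 179.7 − 180.7 = -1
x=100: ŷ = 0.7 + 2·100 = 200.7; e = 200.5 − 200.7 = -0.2

-0.5, -1.3, 3, -1, -0.2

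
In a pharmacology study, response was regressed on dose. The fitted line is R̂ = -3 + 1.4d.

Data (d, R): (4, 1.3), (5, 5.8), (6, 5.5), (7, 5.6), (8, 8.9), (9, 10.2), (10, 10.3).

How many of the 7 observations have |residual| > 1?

3

d=4: R̂ = -3 + 1.4·4 = 2.6; e = 1.3 − 2.6 = -1.3
d=5: R̂ = -3 + 1.4·5 = 4; e = 5.8 − 4 = 1.8
d=6: R̂ = -3 + 1.4·6 = 5.4; e = 5.5 − 5.4 = 0.1
d=7: R̂ = -3 + 1.4·7 = 6.8; e = 5.6 − 6.8 = -1.2
d=8: R̂ = -3 + 1.4·8 = 8.2; e = 8.9 − 8.2 = 0.7
d=9: R̂ = -3 + 1.4·9 = 9.6; e = 10.2 − 9.6 = 0.6
d=10: R̂ = -3 + 1.4·10 = 11; e = 10.3 − 11 = -0.7
|e| > 1: d=4 (|e|=1.3), d=5 (|e|=1.8), d=7 (|e|=1.2) → 3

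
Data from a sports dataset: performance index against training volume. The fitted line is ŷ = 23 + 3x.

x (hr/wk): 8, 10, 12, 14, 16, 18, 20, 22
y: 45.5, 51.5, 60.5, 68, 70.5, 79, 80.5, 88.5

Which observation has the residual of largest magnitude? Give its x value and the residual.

x=8: ŷ = 23 + 3·8 = 47; e = 45.5 − 47 = -1.5
x=10: ŷ = 23 + 3·10 = 53; e = 51.5 − 53 = -1.5
x=12: ŷ = 23 + 3·12 = 59; e = 60.5 − 59 = 1.5
x=14: ŷ = 23 + 3·14 = 65; e = 68 − 65 = 3
x=16: ŷ = 23 + 3·16 = 71; e = 70.5 − 71 = -0.5
x=18: ŷ = 23 + 3·18 = 77; e = 79 − 77 = 2
x=20: ŷ = 23 + 3·20 = 83; e = 80.5 − 83 = -2.5
x=22: ŷ = 23 + 3·22 = 89; e = 88.5 − 89 = -0.5
Largest |e| is 3 at x = 14, residual 3.

x = 14, e = 3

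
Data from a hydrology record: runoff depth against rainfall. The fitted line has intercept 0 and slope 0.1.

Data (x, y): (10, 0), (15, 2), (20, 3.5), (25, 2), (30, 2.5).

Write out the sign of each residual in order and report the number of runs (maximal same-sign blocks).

3 runs

x=10: ŷ = 0.1·10 = 1; r = 0 − 1 = -1
x=15: ŷ = 0.1·15 = 1.5; r = 2 − 1.5 = 0.5
x=20: ŷ = 0.1·20 = 2; r = 3.5 − 2 = 1.5
x=25: ŷ = 0.1·25 = 2.5; r = 2 − 2.5 = -0.5
x=30: ŷ = 0.1·30 = 3; r = 2.5 − 3 = -0.5
Signs: − + + − −
Runs: −×1, +×2, −×2 → 3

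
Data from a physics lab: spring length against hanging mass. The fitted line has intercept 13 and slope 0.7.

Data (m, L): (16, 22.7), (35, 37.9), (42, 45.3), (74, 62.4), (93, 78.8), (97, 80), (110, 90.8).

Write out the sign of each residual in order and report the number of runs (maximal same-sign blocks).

6 runs

m=16: L̂ = 13 + 0.7·16 = 24.2; r = 22.7 − 24.2 = -1.5
m=35: L̂ = 13 + 0.7·35 = 37.5; r = 37.9 − 37.5 = 0.4
m=42: L̂ = 13 + 0.7·42 = 42.4; r = 45.3 − 42.4 = 2.9
m=74: L̂ = 13 + 0.7·74 = 64.8; r = 62.4 − 64.8 = -2.4
m=93: L̂ = 13 + 0.7·93 = 78.1; r = 78.8 − 78.1 = 0.7
m=97: L̂ = 13 + 0.7·97 = 80.9; r = 80 − 80.9 = -0.9
m=110: L̂ = 13 + 0.7·110 = 90; r = 90.8 − 90 = 0.8
Signs: − + + − + − +
Runs: −×1, +×2, −×1, +×1, −×1, +×1 → 6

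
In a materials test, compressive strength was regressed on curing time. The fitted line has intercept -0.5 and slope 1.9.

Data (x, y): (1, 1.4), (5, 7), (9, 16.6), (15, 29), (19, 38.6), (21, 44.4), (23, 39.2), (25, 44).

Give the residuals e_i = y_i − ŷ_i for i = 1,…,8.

0, -2, 0, 1, 3, 5, -4, -3

x=1: ŷ = -0.5 + 1.9·1 = 1.4; e = 1.4 − 1.4 = 0
x=5: ŷ = -0.5 + 1.9·5 = 9; e = 7 − 9 = -2
x=9: ŷ = -0.5 + 1.9·9 = 16.6; e = 16.6 − 16.6 = 0
x=15: ŷ = -0.5 + 1.9·15 = 28; e = 29 − 28 = 1
x=19: ŷ = -0.5 + 1.9·19 = 35.6; e = 38.6 − 35.6 = 3
x=21: ŷ = -0.5 + 1.9·21 = 39.4; e = 44.4 − 39.4 = 5
x=23: ŷ = -0.5 + 1.9·23 = 43.2; e = 39.2 − 43.2 = -4
x=25: ŷ = -0.5 + 1.9·25 = 47; e = 44 − 47 = -3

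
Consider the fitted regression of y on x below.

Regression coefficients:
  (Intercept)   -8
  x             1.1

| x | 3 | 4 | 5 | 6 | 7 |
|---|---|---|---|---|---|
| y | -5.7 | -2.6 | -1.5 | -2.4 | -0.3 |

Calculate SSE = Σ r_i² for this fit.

x=3: ŷ = -8 + 1.1·3 = -4.7; r = -5.7 − (-4.7) = -1
x=4: ŷ = -8 + 1.1·4 = -3.6; r = -2.6 − (-3.6) = 1
x=5: ŷ = -8 + 1.1·5 = -2.5; r = -1.5 − (-2.5) = 1
x=6: ŷ = -8 + 1.1·6 = -1.4; r = -2.4 − (-1.4) = -1
x=7: ŷ = -8 + 1.1·7 = -0.3; r = -0.3 − (-0.3) = 0
SSE = 1 + 1 + 1 + 1 + 0 = 4

SSE = 4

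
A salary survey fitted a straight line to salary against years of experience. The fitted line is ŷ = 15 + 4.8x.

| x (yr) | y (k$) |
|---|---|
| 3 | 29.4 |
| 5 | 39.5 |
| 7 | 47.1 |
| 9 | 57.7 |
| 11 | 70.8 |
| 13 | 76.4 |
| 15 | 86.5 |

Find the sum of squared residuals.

x=3: ŷ = 15 + 4.8·3 = 29.4; r = 29.4 − 29.4 = 0
x=5: ŷ = 15 + 4.8·5 = 39; r = 39.5 − 39 = 0.5
x=7: ŷ = 15 + 4.8·7 = 48.6; r = 47.1 − 48.6 = -1.5
x=9: ŷ = 15 + 4.8·9 = 58.2; r = 57.7 − 58.2 = -0.5
x=11: ŷ = 15 + 4.8·11 = 67.8; r = 70.8 − 67.8 = 3
x=13: ŷ = 15 + 4.8·13 = 77.4; r = 76.4 − 77.4 = -1
x=15: ŷ = 15 + 4.8·15 = 87; r = 86.5 − 87 = -0.5
SSE = 0 + 0.25 + 2.25 + 0.25 + 9 + 1 + 0.25 = 13

SSE = 13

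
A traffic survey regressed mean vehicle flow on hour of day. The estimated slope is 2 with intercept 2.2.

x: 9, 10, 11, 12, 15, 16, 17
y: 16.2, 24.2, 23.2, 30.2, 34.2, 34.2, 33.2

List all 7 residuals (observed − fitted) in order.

x=9: ŷ = 2.2 + 2·9 = 20.2; e = 16.2 − 20.2 = -4
x=10: ŷ = 2.2 + 2·10 = 22.2; e = 24.2 − 22.2 = 2
x=11: ŷ = 2.2 + 2·11 = 24.2; e = 23.2 − 24.2 = -1
x=12: ŷ = 2.2 + 2·12 = 26.2; e = 30.2 − 26.2 = 4
x=15: ŷ = 2.2 + 2·15 = 32.2; e = 34.2 − 32.2 = 2
x=16: ŷ = 2.2 + 2·16 = 34.2; e = 34.2 − 34.2 = 0
x=17: ŷ = 2.2 + 2·17 = 36.2; e = 33.2 − 36.2 = -3

-4, 2, -1, 4, 2, 0, -3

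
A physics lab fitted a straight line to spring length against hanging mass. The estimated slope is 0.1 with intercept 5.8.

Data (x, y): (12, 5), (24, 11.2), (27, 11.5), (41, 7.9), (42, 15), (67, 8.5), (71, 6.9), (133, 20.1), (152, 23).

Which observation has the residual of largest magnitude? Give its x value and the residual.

x=12: ŷ = 5.8 + 0.1·12 = 7; e = 5 − 7 = -2
x=24: ŷ = 5.8 + 0.1·24 = 8.2; e = 11.2 − 8.2 = 3
x=27: ŷ = 5.8 + 0.1·27 = 8.5; e = 11.5 − 8.5 = 3
x=41: ŷ = 5.8 + 0.1·41 = 9.9; e = 7.9 − 9.9 = -2
x=42: ŷ = 5.8 + 0.1·42 = 10; e = 15 − 10 = 5
x=67: ŷ = 5.8 + 0.1·67 = 12.5; e = 8.5 − 12.5 = -4
x=71: ŷ = 5.8 + 0.1·71 = 12.9; e = 6.9 − 12.9 = -6
x=133: ŷ = 5.8 + 0.1·133 = 19.1; e = 20.1 − 19.1 = 1
x=152: ŷ = 5.8 + 0.1·152 = 21; e = 23 − 21 = 2
Largest |e| is 6 at x = 71, residual -6.

x = 71, e = -6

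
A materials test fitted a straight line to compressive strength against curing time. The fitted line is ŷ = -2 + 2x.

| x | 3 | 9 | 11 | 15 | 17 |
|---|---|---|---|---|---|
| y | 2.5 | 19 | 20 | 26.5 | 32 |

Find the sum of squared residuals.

SSE = 13.5

x=3: ŷ = -2 + 2·3 = 4; e = 2.5 − 4 = -1.5
x=9: ŷ = -2 + 2·9 = 16; e = 19 − 16 = 3
x=11: ŷ = -2 + 2·11 = 20; e = 20 − 20 = 0
x=15: ŷ = -2 + 2·15 = 28; e = 26.5 − 28 = -1.5
x=17: ŷ = -2 + 2·17 = 32; e = 32 − 32 = 0
SSE = 2.25 + 9 + 0 + 2.25 + 0 = 13.5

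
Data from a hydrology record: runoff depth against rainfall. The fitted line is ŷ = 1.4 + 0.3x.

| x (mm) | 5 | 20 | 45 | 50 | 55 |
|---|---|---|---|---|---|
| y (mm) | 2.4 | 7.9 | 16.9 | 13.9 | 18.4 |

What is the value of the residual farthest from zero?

e = -2.5

x=5: ŷ = 1.4 + 0.3·5 = 2.9; e = 2.4 − 2.9 = -0.5
x=20: ŷ = 1.4 + 0.3·20 = 7.4; e = 7.9 − 7.4 = 0.5
x=45: ŷ = 1.4 + 0.3·45 = 14.9; e = 16.9 − 14.9 = 2
x=50: ŷ = 1.4 + 0.3·50 = 16.4; e = 13.9 − 16.4 = -2.5
x=55: ŷ = 1.4 + 0.3·55 = 17.9; e = 18.4 − 17.9 = 0.5
Largest |e| is 2.5 at x = 50, residual -2.5.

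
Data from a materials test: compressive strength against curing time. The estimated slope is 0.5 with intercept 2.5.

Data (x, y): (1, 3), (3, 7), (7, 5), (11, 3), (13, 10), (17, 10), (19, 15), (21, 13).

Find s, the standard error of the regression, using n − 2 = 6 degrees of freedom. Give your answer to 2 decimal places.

s = 2.77

x=1: ŷ = 2.5 + 0.5·1 = 3; r = 3 − 3 = 0
x=3: ŷ = 2.5 + 0.5·3 = 4; r = 7 − 4 = 3
x=7: ŷ = 2.5 + 0.5·7 = 6; r = 5 − 6 = -1
x=11: ŷ = 2.5 + 0.5·11 = 8; r = 3 − 8 = -5
x=13: ŷ = 2.5 + 0.5·13 = 9; r = 10 − 9 = 1
x=17: ŷ = 2.5 + 0.5·17 = 11; r = 10 − 11 = -1
x=19: ŷ = 2.5 + 0.5·19 = 12; r = 15 − 12 = 3
x=21: ŷ = 2.5 + 0.5·21 = 13; r = 13 − 13 = 0
SSE = 0 + 9 + 1 + 25 + 1 + 1 + 9 + 0 = 46
s = √(46/6) = √7.66667 ≈ 2.77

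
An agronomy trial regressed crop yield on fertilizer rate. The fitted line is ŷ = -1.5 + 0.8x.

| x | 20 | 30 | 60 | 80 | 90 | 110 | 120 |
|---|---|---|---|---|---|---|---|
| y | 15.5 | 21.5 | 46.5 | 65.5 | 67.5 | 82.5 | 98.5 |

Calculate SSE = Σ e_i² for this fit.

x=20: ŷ = -1.5 + 0.8·20 = 14.5; e = 15.5 − 14.5 = 1
x=30: ŷ = -1.5 + 0.8·30 = 22.5; e = 21.5 − 22.5 = -1
x=60: ŷ = -1.5 + 0.8·60 = 46.5; e = 46.5 − 46.5 = 0
x=80: ŷ = -1.5 + 0.8·80 = 62.5; e = 65.5 − 62.5 = 3
x=90: ŷ = -1.5 + 0.8·90 = 70.5; e = 67.5 − 70.5 = -3
x=110: ŷ = -1.5 + 0.8·110 = 86.5; e = 82.5 − 86.5 = -4
x=120: ŷ = -1.5 + 0.8·120 = 94.5; e = 98.5 − 94.5 = 4
SSE = 1 + 1 + 0 + 9 + 9 + 16 + 16 = 52

SSE = 52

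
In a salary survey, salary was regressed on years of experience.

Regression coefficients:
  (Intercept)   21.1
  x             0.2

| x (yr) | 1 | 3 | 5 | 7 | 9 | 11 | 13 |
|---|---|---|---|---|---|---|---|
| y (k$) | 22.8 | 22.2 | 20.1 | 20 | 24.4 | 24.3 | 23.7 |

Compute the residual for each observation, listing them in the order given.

1.5, 0.5, -2, -2.5, 1.5, 1, 0

x=1: ŷ = 21.1 + 0.2·1 = 21.3; e = 22.8 − 21.3 = 1.5
x=3: ŷ = 21.1 + 0.2·3 = 21.7; e = 22.2 − 21.7 = 0.5
x=5: ŷ = 21.1 + 0.2·5 = 22.1; e = 20.1 − 22.1 = -2
x=7: ŷ = 21.1 + 0.2·7 = 22.5; e = 20 − 22.5 = -2.5
x=9: ŷ = 21.1 + 0.2·9 = 22.9; e = 24.4 − 22.9 = 1.5
x=11: ŷ = 21.1 + 0.2·11 = 23.3; e = 24.3 − 23.3 = 1
x=13: ŷ = 21.1 + 0.2·13 = 23.7; e = 23.7 − 23.7 = 0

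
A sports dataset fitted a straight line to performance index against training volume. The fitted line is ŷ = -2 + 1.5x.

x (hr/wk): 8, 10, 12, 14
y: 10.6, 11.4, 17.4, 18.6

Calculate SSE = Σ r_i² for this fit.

x=8: ŷ = -2 + 1.5·8 = 10; r = 10.6 − 10 = 0.6
x=10: ŷ = -2 + 1.5·10 = 13; r = 11.4 − 13 = -1.6
x=12: ŷ = -2 + 1.5·12 = 16; r = 17.4 − 16 = 1.4
x=14: ŷ = -2 + 1.5·14 = 19; r = 18.6 − 19 = -0.4
SSE = 0.36 + 2.56 + 1.96 + 0.16 = 5.04

SSE = 5.04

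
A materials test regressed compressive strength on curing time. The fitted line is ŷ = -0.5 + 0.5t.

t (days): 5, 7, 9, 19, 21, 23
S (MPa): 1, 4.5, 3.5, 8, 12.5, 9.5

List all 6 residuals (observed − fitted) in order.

-1, 1.5, -0.5, -1, 2.5, -1.5

t=5: ŷ = -0.5 + 0.5·5 = 2; r = 1 − 2 = -1
t=7: ŷ = -0.5 + 0.5·7 = 3; r = 4.5 − 3 = 1.5
t=9: ŷ = -0.5 + 0.5·9 = 4; r = 3.5 − 4 = -0.5
t=19: ŷ = -0.5 + 0.5·19 = 9; r = 8 − 9 = -1
t=21: ŷ = -0.5 + 0.5·21 = 10; r = 12.5 − 10 = 2.5
t=23: ŷ = -0.5 + 0.5·23 = 11; r = 9.5 − 11 = -1.5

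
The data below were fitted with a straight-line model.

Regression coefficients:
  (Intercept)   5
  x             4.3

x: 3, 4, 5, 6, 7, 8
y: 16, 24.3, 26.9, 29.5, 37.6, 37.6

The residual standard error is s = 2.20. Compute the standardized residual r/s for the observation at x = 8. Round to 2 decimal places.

ŷ = 5 + 4.3·8 = 39.4
r = 37.6 − 39.4 = -1.8
r/s = -1.8 / 2.20 = -0.82

-0.82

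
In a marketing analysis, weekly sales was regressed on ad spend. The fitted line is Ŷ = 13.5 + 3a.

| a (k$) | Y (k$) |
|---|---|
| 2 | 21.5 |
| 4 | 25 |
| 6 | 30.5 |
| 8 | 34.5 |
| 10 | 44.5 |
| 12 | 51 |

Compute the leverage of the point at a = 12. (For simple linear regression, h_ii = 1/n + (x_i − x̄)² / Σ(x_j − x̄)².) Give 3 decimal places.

h = 0.524

ā = (2 + 4 + 6 + 8 + 10 + 12)/6 = 7
Σ(a − ā)² = 25 + 9 + 1 + 1 + 9 + 25 = 70
h = 1/6 + (5)²/70 = 0.166667 + 0.357143 = 0.524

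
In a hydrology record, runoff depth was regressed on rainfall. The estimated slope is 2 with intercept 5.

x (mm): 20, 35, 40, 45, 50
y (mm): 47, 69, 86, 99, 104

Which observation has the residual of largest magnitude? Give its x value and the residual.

x = 35, e = -6

x=20: ŷ = 5 + 2·20 = 45; e = 47 − 45 = 2
x=35: ŷ = 5 + 2·35 = 75; e = 69 − 75 = -6
x=40: ŷ = 5 + 2·40 = 85; e = 86 − 85 = 1
x=45: ŷ = 5 + 2·45 = 95; e = 99 − 95 = 4
x=50: ŷ = 5 + 2·50 = 105; e = 104 − 105 = -1
Largest |e| is 6 at x = 35, residual -6.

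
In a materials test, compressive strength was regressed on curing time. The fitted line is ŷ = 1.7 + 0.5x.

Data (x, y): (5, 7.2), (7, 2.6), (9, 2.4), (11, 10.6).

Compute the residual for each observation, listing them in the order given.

x=5: ŷ = 1.7 + 0.5·5 = 4.2; r = 7.2 − 4.2 = 3
x=7: ŷ = 1.7 + 0.5·7 = 5.2; r = 2.6 − 5.2 = -2.6
x=9: ŷ = 1.7 + 0.5·9 = 6.2; r = 2.4 − 6.2 = -3.8
x=11: ŷ = 1.7 + 0.5·11 = 7.2; r = 10.6 − 7.2 = 3.4

3, -2.6, -3.8, 3.4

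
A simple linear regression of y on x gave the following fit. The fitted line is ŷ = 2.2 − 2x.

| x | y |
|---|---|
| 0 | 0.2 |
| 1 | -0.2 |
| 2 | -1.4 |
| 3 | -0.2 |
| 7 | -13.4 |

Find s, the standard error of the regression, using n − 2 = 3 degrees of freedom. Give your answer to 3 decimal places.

x=0: ŷ = 2.2 − 2·0 = 2.2; e = 0.2 − 2.2 = -2
x=1: ŷ = 2.2 − 2·1 = 0.2; e = -0.2 − 0.2 = -0.4
x=2: ŷ = 2.2 − 2·2 = -1.8; e = -1.4 − (-1.8) = 0.4
x=3: ŷ = 2.2 − 2·3 = -3.8; e = -0.2 − (-3.8) = 3.6
x=7: ŷ = 2.2 − 2·7 = -11.8; e = -13.4 − (-11.8) = -1.6
SSE = 4 + 0.16 + 0.16 + 12.96 + 2.56 = 19.84
s = √(19.84/3) = √6.61333 ≈ 2.572

s = 2.572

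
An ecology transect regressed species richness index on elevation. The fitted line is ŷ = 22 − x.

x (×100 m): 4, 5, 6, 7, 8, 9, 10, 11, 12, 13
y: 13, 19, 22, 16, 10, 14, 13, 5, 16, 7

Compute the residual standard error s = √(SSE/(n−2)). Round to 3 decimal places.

s = 4.472

x=4: ŷ = 22 − 4 = 18; e = 13 − 18 = -5
x=5: ŷ = 22 − 5 = 17; e = 19 − 17 = 2
x=6: ŷ = 22 − 6 = 16; e = 22 − 16 = 6
x=7: ŷ = 22 − 7 = 15; e = 16 − 15 = 1
x=8: ŷ = 22 − 8 = 14; e = 10 − 14 = -4
x=9: ŷ = 22 − 9 = 13; e = 14 − 13 = 1
x=10: ŷ = 22 − 10 = 12; e = 13 − 12 = 1
x=11: ŷ = 22 − 11 = 11; e = 5 − 11 = -6
x=12: ŷ = 22 − 12 = 10; e = 16 − 10 = 6
x=13: ŷ = 22 − 13 = 9; e = 7 − 9 = -2
SSE = 25 + 4 + 36 + 1 + 16 + 1 + 1 + 36 + 36 + 4 = 160
s = √(160/8) = √20 ≈ 4.472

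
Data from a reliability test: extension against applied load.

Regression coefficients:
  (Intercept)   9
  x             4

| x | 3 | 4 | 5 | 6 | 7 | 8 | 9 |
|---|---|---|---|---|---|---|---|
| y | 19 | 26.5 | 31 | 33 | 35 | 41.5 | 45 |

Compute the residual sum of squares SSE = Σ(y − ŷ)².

SSE = 14.5

x=3: ŷ = 9 + 4·3 = 21; r = 19 − 21 = -2
x=4: ŷ = 9 + 4·4 = 25; r = 26.5 − 25 = 1.5
x=5: ŷ = 9 + 4·5 = 29; r = 31 − 29 = 2
x=6: ŷ = 9 + 4·6 = 33; r = 33 − 33 = 0
x=7: ŷ = 9 + 4·7 = 37; r = 35 − 37 = -2
x=8: ŷ = 9 + 4·8 = 41; r = 41.5 − 41 = 0.5
x=9: ŷ = 9 + 4·9 = 45; r = 45 − 45 = 0
SSE = 4 + 2.25 + 4 + 0 + 4 + 0.25 + 0 = 14.5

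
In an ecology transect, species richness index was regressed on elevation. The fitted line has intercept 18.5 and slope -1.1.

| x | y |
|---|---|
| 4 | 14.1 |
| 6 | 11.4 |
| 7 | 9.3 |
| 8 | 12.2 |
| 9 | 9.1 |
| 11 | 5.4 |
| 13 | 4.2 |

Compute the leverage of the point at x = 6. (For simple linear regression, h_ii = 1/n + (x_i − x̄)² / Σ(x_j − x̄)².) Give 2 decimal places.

h = 0.24

x̄ = (4 + 6 + 7 + 8 + 9 + 11 + 13)/7 = 8.28571
Σ(x − x̄)² = 18.3673 + 5.22449 + 1.65306 + 0.0816327 + 0.510204 + 7.36735 + 22.2245 = 55.4286
h = 1/7 + (-2.28571)²/55.4286 = 0.142857 + 0.0942563 = 0.24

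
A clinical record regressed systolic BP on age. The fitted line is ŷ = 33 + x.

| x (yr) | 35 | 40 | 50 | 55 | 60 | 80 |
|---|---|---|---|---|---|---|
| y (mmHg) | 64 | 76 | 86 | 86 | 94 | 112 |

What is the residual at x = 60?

ŷ = 33 + 60 = 93
r = 94 − 93 = 1

r = 1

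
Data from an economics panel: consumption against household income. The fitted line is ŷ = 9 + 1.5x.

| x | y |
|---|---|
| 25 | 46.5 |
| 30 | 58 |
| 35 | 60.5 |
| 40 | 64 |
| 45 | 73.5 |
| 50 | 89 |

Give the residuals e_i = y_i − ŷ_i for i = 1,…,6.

0, 4, -1, -5, -3, 5

x=25: ŷ = 9 + 1.5·25 = 46.5; e = 46.5 − 46.5 = 0
x=30: ŷ = 9 + 1.5·30 = 54; e = 58 − 54 = 4
x=35: ŷ = 9 + 1.5·35 = 61.5; e = 60.5 − 61.5 = -1
x=40: ŷ = 9 + 1.5·40 = 69; e = 64 − 69 = -5
x=45: ŷ = 9 + 1.5·45 = 76.5; e = 73.5 − 76.5 = -3
x=50: ŷ = 9 + 1.5·50 = 84; e = 89 − 84 = 5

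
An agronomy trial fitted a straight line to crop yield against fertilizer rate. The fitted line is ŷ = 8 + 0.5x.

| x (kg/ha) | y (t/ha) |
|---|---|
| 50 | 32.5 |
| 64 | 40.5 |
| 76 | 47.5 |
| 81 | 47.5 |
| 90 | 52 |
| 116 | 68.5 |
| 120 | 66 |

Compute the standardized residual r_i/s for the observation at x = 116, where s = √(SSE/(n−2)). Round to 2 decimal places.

x=50: ŷ = 8 + 0.5·50 = 33; r = 32.5 − 33 = -0.5
x=64: ŷ = 8 + 0.5·64 = 40; r = 40.5 − 40 = 0.5
x=76: ŷ = 8 + 0.5·76 = 46; r = 47.5 − 46 = 1.5
x=81: ŷ = 8 + 0.5·81 = 48.5; r = 47.5 − 48.5 = -1
x=90: ŷ = 8 + 0.5·90 = 53; r = 52 − 53 = -1
x=116: ŷ = 8 + 0.5·116 = 66; r = 68.5 − 66 = 2.5
x=120: ŷ = 8 + 0.5·120 = 68; r = 66 − 68 = -2
SSE = 0.25 + 0.25 + 2.25 + 1 + 1 + 6.25 + 4 = 15
s = √(15/5) = 1.73205
r/s = 2.5 / 1.73205 = 1.44

1.44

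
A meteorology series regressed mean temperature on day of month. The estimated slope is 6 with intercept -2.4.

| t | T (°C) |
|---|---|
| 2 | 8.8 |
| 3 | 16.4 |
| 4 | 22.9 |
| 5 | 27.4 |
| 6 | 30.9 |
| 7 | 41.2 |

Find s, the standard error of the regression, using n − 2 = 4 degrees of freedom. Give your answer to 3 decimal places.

t=2: T̂ = -2.4 + 6·2 = 9.6; r = 8.8 − 9.6 = -0.8
t=3: T̂ = -2.4 + 6·3 = 15.6; r = 16.4 − 15.6 = 0.8
t=4: T̂ = -2.4 + 6·4 = 21.6; r = 22.9 − 21.6 = 1.3
t=5: T̂ = -2.4 + 6·5 = 27.6; r = 27.4 − 27.6 = -0.2
t=6: T̂ = -2.4 + 6·6 = 33.6; r = 30.9 − 33.6 = -2.7
t=7: T̂ = -2.4 + 6·7 = 39.6; r = 41.2 − 39.6 = 1.6
SSE = 0.64 + 0.64 + 1.69 + 0.04 + 7.29 + 2.56 = 12.86
s = √(12.86/4) = √3.215 ≈ 1.793

s = 1.793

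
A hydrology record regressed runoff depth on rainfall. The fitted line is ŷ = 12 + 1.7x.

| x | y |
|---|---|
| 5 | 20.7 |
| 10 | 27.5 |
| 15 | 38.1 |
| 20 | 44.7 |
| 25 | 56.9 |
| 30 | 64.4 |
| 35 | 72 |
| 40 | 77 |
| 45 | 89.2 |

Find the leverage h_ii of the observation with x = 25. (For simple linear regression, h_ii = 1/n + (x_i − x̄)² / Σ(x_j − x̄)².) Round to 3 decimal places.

x̄ = (5 + 10 + 15 + 20 + 25 + 30 + 35 + 40 + 45)/9 = 25
Σ(x − x̄)² = 400 + 225 + 100 + 25 + 0 + 25 + 100 + 225 + 400 = 1500
h = 1/9 + (0)²/1500 = 0.111111 + 0 = 0.111

h = 0.111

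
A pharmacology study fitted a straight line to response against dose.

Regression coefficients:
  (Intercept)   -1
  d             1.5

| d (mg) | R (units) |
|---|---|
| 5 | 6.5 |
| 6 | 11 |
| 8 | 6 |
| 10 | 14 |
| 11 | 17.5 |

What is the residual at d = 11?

R̂ = -1 + 1.5·11 = 15.5
e = 17.5 − 15.5 = 2

e = 2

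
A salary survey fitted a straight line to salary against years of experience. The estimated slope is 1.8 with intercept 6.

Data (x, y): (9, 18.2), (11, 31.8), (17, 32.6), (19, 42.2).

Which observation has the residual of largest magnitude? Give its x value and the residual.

x = 11, r = 6

x=9: ŷ = 6 + 1.8·9 = 22.2; r = 18.2 − 22.2 = -4
x=11: ŷ = 6 + 1.8·11 = 25.8; r = 31.8 − 25.8 = 6
x=17: ŷ = 6 + 1.8·17 = 36.6; r = 32.6 − 36.6 = -4
x=19: ŷ = 6 + 1.8·19 = 40.2; r = 42.2 − 40.2 = 2
Largest |r| is 6 at x = 11, residual 6.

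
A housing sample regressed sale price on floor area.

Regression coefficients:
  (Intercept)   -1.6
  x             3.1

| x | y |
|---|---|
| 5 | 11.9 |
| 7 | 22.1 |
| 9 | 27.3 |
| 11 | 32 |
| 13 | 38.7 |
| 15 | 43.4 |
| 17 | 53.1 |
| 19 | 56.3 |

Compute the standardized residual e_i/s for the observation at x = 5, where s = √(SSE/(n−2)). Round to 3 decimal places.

x=5: ŷ = -1.6 + 3.1·5 = 13.9; e = 11.9 − 13.9 = -2
x=7: ŷ = -1.6 + 3.1·7 = 20.1; e = 22.1 − 20.1 = 2
x=9: ŷ = -1.6 + 3.1·9 = 26.3; e = 27.3 − 26.3 = 1
x=11: ŷ = -1.6 + 3.1·11 = 32.5; e = 32 − 32.5 = -0.5
x=13: ŷ = -1.6 + 3.1·13 = 38.7; e = 38.7 − 38.7 = 0
x=15: ŷ = -1.6 + 3.1·15 = 44.9; e = 43.4 − 44.9 = -1.5
x=17: ŷ = -1.6 + 3.1·17 = 51.1; e = 53.1 − 51.1 = 2
x=19: ŷ = -1.6 + 3.1·19 = 57.3; e = 56.3 − 57.3 = -1
SSE = 4 + 4 + 1 + 0.25 + 0 + 2.25 + 4 + 1 = 16.5
s = √(16.5/6) = 1.65831
e/s = -2 / 1.65831 = -1.206

-1.206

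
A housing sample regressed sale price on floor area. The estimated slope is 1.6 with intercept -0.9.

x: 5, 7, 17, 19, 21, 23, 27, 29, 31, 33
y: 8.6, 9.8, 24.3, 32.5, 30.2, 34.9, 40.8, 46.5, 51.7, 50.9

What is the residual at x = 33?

r = -1

ŷ = -0.9 + 1.6·33 = 51.9
r = 50.9 − 51.9 = -1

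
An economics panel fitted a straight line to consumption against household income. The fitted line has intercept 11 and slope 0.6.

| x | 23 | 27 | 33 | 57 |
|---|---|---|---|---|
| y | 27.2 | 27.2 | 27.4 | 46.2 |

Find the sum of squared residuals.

x=23: ŷ = 11 + 0.6·23 = 24.8; e = 27.2 − 24.8 = 2.4
x=27: ŷ = 11 + 0.6·27 = 27.2; e = 27.2 − 27.2 = 0
x=33: ŷ = 11 + 0.6·33 = 30.8; e = 27.4 − 30.8 = -3.4
x=57: ŷ = 11 + 0.6·57 = 45.2; e = 46.2 − 45.2 = 1
SSE = 5.76 + 0 + 11.56 + 1 = 18.32

SSE = 18.32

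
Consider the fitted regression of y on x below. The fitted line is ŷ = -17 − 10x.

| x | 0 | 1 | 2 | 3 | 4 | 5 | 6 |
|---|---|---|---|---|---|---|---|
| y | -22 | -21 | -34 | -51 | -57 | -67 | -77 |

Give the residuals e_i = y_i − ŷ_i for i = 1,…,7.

-5, 6, 3, -4, 0, 0, 0

x=0: ŷ = -17 − 10·0 = -17; e = -22 − (-17) = -5
x=1: ŷ = -17 − 10·1 = -27; e = -21 − (-27) = 6
x=2: ŷ = -17 − 10·2 = -37; e = -34 − (-37) = 3
x=3: ŷ = -17 − 10·3 = -47; e = -51 − (-47) = -4
x=4: ŷ = -17 − 10·4 = -57; e = -57 − (-57) = 0
x=5: ŷ = -17 − 10·5 = -67; e = -67 − (-67) = 0
x=6: ŷ = -17 − 10·6 = -77; e = -77 − (-77) = 0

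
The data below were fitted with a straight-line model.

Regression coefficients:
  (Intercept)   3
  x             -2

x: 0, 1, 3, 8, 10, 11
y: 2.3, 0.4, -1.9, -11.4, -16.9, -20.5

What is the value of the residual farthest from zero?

x=0: ŷ = 3 − 2·0 = 3; r = 2.3 − 3 = -0.7
x=1: ŷ = 3 − 2·1 = 1; r = 0.4 − 1 = -0.6
x=3: ŷ = 3 − 2·3 = -3; r = -1.9 − (-3) = 1.1
x=8: ŷ = 3 − 2·8 = -13; r = -11.4 − (-13) = 1.6
x=10: ŷ = 3 − 2·10 = -17; r = -16.9 − (-17) = 0.1
x=11: ŷ = 3 − 2·11 = -19; r = -20.5 − (-19) = -1.5
Largest |r| is 1.6 at x = 8, residual 1.6.

r = 1.6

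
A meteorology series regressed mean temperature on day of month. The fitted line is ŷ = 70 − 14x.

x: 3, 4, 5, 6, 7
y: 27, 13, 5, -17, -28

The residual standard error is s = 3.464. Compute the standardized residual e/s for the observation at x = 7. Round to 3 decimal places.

ŷ = 70 − 14·7 = -28
e = -28 − (-28) = 0
e/s = 0 / 3.464 = 0.000

0.000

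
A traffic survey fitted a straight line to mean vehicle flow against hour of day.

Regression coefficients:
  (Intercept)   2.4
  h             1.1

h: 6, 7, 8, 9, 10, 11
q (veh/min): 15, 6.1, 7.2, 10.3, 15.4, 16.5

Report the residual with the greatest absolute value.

r = 6

h=6: ŷ = 2.4 + 1.1·6 = 9; r = 15 − 9 = 6
h=7: ŷ = 2.4 + 1.1·7 = 10.1; r = 6.1 − 10.1 = -4
h=8: ŷ = 2.4 + 1.1·8 = 11.2; r = 7.2 − 11.2 = -4
h=9: ŷ = 2.4 + 1.1·9 = 12.3; r = 10.3 − 12.3 = -2
h=10: ŷ = 2.4 + 1.1·10 = 13.4; r = 15.4 − 13.4 = 2
h=11: ŷ = 2.4 + 1.1·11 = 14.5; r = 16.5 − 14.5 = 2
Largest |r| is 6 at h = 6, residual 6.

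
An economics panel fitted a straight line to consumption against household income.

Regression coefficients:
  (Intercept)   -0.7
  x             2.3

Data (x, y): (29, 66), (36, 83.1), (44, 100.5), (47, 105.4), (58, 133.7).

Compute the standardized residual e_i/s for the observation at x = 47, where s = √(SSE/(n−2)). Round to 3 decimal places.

-1.414

x=29: ŷ = -0.7 + 2.3·29 = 66; e = 66 − 66 = 0
x=36: ŷ = -0.7 + 2.3·36 = 82.1; e = 83.1 − 82.1 = 1
x=44: ŷ = -0.7 + 2.3·44 = 100.5; e = 100.5 − 100.5 = 0
x=47: ŷ = -0.7 + 2.3·47 = 107.4; e = 105.4 − 107.4 = -2
x=58: ŷ = -0.7 + 2.3·58 = 132.7; e = 133.7 − 132.7 = 1
SSE = 0 + 1 + 0 + 4 + 1 = 6
s = √(6/3) = 1.41421
e/s = -2 / 1.41421 = -1.414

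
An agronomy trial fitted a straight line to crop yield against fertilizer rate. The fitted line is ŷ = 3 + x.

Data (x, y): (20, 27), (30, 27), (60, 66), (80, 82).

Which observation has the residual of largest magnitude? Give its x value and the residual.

x=20: ŷ = 3 + 20 = 23; e = 27 − 23 = 4
x=30: ŷ = 3 + 30 = 33; e = 27 − 33 = -6
x=60: ŷ = 3 + 60 = 63; e = 66 − 63 = 3
x=80: ŷ = 3 + 80 = 83; e = 82 − 83 = -1
Largest |e| is 6 at x = 30, residual -6.

x = 30, e = -6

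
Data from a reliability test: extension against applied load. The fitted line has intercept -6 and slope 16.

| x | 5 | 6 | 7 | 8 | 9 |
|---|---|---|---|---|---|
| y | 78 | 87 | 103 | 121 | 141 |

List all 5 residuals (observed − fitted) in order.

x=5: ŷ = -6 + 16·5 = 74; r = 78 − 74 = 4
x=6: ŷ = -6 + 16·6 = 90; r = 87 − 90 = -3
x=7: ŷ = -6 + 16·7 = 106; r = 103 − 106 = -3
x=8: ŷ = -6 + 16·8 = 122; r = 121 − 122 = -1
x=9: ŷ = -6 + 16·9 = 138; r = 141 − 138 = 3

4, -3, -3, -1, 3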